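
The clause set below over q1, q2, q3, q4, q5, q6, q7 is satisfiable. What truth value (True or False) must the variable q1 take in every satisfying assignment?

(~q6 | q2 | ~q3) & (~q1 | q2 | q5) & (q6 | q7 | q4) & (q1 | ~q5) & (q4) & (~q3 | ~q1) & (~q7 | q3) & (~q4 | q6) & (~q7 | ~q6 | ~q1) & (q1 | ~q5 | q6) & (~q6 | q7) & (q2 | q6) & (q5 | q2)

Suppose q1 = 1.
(q4) alone gives q4 = 1.
(~q3) alone gives q3 = 0.
(~q7) alone gives q7 = 0.
(q6) alone gives q6 = 1.
Now (~q6) is unsatisfied and unit — conflict.
So every satisfying assignment has q1 = False.

False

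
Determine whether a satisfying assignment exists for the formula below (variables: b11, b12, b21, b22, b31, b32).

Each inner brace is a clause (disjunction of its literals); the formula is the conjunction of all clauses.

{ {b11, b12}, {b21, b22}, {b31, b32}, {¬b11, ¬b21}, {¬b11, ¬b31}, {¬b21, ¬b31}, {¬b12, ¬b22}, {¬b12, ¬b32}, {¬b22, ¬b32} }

Try b11 = True.
The clause (¬b21) is unit, so b21 = False.
The clause (b22) is unit, so b22 = True.
The clause (¬b31) is unit, so b31 = False.
The clause (b32) is unit, so b32 = True.
But (¬b32) is also a unit clause — contradiction.
Undo b11 and try b11 = False.
The clause (b12) is unit, so b12 = True.
The clause (¬b22) is unit, so b22 = False.
The clause (b21) is unit, so b21 = True.
The clause (¬b31) is unit, so b31 = False.
The clause (b32) is unit, so b32 = True.
But (¬b32) is also a unit clause — contradiction.
Neither b11 = True nor b11 = False works.
No assignment satisfies every clause.

No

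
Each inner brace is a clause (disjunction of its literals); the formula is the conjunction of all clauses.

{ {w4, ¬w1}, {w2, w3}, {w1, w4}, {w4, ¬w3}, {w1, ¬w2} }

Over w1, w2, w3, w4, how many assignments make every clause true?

4

There are 2^4 = 16 truth assignments over (w1, w2, w3, w4).
Check each against the 5 clauses (columns in the order w1, w2, w3, w4):
  F F F F  ✗ fails (w2 ∨ w3)
  F F F T  ✗ fails (w2 ∨ w3)
  F F T F  ✗ fails (w1 ∨ w4)
  F F T T  ✓ satisfies all
  F T F F  ✗ fails (w1 ∨ w4)
  F T F T  ✗ fails (w1 ∨ ¬w2)
  F T T F  ✗ fails (w1 ∨ w4)
  F T T T  ✗ fails (w1 ∨ ¬w2)
  T F F F  ✗ fails (w4 ∨ ¬w1)
  T F F T  ✗ fails (w2 ∨ w3)
  T F T F  ✗ fails (w4 ∨ ¬w1)
  T F T T  ✓ satisfies all
  T T F F  ✗ fails (w4 ∨ ¬w1)
  T T F T  ✓ satisfies all
  T T T F  ✗ fails (w4 ∨ ¬w1)
  T T T T  ✓ satisfies all
4 of the 16 rows are models.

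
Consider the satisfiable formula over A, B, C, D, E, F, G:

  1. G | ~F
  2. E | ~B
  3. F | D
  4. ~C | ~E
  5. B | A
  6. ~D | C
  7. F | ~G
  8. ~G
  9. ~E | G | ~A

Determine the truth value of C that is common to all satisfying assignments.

True

Suppose C = 0.
From the singleton clause (~D), D = 0.
From the singleton clause (F), F = 1.
From the singleton clause (G), G = 1.
That conflicts with the unit clause (~G).
So every satisfying assignment has C = True.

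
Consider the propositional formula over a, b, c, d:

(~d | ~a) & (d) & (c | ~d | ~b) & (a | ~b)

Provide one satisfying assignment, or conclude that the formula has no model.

a ↦ 0; b ↦ 0; c ↦ 0; d ↦ 1

The clause (d) is unit, so d = 1.
The clause (~a) is unit, so a = 0.
The clause (~b) is unit, so b = 0.
All clauses hold; c can take either value.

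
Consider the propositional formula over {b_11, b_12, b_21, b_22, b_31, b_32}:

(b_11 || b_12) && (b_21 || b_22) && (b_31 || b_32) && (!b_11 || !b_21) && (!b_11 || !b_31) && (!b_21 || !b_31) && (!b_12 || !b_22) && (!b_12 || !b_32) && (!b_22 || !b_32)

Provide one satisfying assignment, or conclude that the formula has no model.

Case b_11 = true:
From the singleton clause (!b_21), b_21 = false.
From the singleton clause (b_22), b_22 = true.
From the singleton clause (!b_31), b_31 = false.
From the singleton clause (b_32), b_32 = true.
That conflicts with the unit clause (!b_32).
So b_11 must be the other value — set b_11 = false.
From the singleton clause (b_12), b_12 = true.
From the singleton clause (!b_22), b_22 = false.
From the singleton clause (b_21), b_21 = true.
From the singleton clause (!b_31), b_31 = false.
From the singleton clause (b_32), b_32 = true.
That conflicts with the unit clause (!b_32).
Either choice for b_11 ends in contradiction.

UNSATISFIABLE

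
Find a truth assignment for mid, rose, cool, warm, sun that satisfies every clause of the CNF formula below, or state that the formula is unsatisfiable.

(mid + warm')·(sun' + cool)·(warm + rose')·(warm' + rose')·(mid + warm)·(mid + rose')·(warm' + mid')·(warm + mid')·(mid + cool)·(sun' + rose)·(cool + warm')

Suppose mid = 1.
The clause (warm') is unit, so warm = 0.
Now (warm) is unsatisfied and unit — conflict.
Backtrack on mid: now try mid = 0.
The clause (warm') is unit, so warm = 0.
Now (warm) is unsatisfied and unit — conflict.
Both values of mid lead to a conflict.

UNSATISFIABLE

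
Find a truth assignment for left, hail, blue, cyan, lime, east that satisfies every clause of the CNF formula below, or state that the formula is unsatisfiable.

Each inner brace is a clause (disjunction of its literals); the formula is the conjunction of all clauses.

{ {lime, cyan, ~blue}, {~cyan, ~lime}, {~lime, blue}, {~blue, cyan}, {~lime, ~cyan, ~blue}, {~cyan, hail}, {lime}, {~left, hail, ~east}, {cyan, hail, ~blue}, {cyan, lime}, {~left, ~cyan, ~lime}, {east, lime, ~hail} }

The clause (lime) is unit, so lime = 1.
The clause (~cyan) is unit, so cyan = 0.
The clause (blue) is unit, so blue = 1.
That conflicts with the unit clause (~blue).

UNSATISFIABLE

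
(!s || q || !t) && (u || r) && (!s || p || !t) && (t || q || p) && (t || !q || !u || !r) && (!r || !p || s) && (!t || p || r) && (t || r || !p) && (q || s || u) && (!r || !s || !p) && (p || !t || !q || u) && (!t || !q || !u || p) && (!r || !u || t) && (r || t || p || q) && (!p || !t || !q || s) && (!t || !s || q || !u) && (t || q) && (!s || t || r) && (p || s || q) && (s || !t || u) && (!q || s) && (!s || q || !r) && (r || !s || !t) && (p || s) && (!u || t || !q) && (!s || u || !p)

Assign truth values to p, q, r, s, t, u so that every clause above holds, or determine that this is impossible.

p ↦ false,  q ↦ true,  r ↦ true,  s ↦ true,  t ↦ false,  u ↦ false

Suppose u = false.
From the singleton clause (r), r = true.
Suppose p = false.
From the singleton clause (s), s = true.
From the singleton clause (!t), t = false.
From the singleton clause (q), q = true.
Every clause now holds.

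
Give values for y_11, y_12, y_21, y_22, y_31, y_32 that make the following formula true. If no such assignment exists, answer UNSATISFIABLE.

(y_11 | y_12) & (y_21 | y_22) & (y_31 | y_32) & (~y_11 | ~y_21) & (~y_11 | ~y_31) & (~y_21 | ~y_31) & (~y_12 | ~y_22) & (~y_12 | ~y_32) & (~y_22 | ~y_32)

Suppose y_11 = 1.
(~y_21) alone gives y_21 = 0.
(y_22) alone gives y_22 = 1.
(~y_31) alone gives y_31 = 0.
(y_32) alone gives y_32 = 1.
That conflicts with the unit clause (~y_32).
That branch fails; take y_11 = 0 instead.
(y_12) alone gives y_12 = 1.
(~y_22) alone gives y_22 = 0.
(y_21) alone gives y_21 = 1.
(~y_31) alone gives y_31 = 0.
(y_32) alone gives y_32 = 1.
That conflicts with the unit clause (~y_32).
Neither y_11 = 1 nor y_11 = 0 works.

UNSATISFIABLE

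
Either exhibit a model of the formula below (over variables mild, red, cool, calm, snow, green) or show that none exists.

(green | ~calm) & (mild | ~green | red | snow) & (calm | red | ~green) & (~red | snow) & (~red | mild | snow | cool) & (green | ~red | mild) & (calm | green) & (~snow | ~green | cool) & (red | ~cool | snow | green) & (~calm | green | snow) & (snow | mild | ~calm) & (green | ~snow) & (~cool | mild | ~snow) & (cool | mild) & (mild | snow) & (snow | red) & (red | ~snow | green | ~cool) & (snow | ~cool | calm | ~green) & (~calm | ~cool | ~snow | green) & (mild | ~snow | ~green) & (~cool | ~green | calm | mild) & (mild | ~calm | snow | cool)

mild: 1, red: 1, cool: 1, calm: 0, snow: 1, green: 1

Branch on green: set green = 1.
Branch on calm: set calm = 0.
(red) alone gives red = 1.
(snow) alone gives snow = 1.
(cool) alone gives cool = 1.
(mild) alone gives mild = 1.
Every clause now holds.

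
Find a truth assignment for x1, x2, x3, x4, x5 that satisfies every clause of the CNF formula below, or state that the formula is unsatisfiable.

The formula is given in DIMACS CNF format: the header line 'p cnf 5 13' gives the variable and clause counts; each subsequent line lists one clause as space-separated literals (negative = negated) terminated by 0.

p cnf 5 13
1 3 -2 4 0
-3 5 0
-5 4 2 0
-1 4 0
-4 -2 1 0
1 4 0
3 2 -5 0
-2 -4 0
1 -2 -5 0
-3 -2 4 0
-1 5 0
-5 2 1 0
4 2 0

Try x3 = True.
(x5) alone gives x5 = True.
Try x4 = True.
(¬x2) alone gives x2 = False.
(x1) alone gives x1 = True.
Every clause now holds.

x1=True,  x2=False,  x3=True,  x4=True,  x5=True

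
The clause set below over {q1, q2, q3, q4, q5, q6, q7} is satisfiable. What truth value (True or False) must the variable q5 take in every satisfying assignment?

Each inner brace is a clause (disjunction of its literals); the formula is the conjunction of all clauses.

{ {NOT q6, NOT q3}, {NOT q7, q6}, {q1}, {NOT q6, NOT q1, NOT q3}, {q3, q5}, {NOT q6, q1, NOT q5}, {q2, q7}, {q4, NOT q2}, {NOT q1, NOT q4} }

Suppose q5 = false.
From the singleton clause (q1), q1 = true.
From the singleton clause (q3), q3 = true.
From the singleton clause (NOT q6), q6 = false.
From the singleton clause (NOT q7), q7 = false.
From the singleton clause (q2), q2 = true.
From the singleton clause (q4), q4 = true.
That conflicts with the unit clause (NOT q4).
So every satisfying assignment has q5 = True.

True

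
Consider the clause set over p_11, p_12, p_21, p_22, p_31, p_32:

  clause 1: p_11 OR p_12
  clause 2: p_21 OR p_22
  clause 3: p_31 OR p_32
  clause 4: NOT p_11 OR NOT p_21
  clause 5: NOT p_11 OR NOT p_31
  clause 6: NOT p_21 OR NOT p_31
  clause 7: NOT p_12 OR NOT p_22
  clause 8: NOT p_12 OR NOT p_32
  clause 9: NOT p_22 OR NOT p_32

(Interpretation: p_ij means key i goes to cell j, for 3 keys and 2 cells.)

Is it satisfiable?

Unsatisfiable

Case p_11 = true:
From the singleton clause (NOT p_21), p_21 = false.
From the singleton clause (p_22), p_22 = true.
From the singleton clause (NOT p_31), p_31 = false.
From the singleton clause (p_32), p_32 = true.
Now (NOT p_32) is unsatisfied and unit — conflict.
So p_11 must be the other value — set p_11 = false.
From the singleton clause (p_12), p_12 = true.
From the singleton clause (NOT p_22), p_22 = false.
From the singleton clause (p_21), p_21 = true.
From the singleton clause (NOT p_31), p_31 = false.
From the singleton clause (p_32), p_32 = true.
Now (NOT p_32) is unsatisfied and unit — conflict.
Both values of p_11 lead to a conflict.
No assignment satisfies every clause.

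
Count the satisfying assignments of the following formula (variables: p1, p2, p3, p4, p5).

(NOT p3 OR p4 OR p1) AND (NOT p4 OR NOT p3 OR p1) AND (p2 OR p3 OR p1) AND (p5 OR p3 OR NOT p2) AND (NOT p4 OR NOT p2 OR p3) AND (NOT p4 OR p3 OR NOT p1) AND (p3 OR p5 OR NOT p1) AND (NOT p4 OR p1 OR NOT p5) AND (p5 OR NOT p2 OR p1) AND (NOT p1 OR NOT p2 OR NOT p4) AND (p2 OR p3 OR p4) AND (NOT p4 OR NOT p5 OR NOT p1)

7

There are 2^5 = 32 truth assignments over (p1, p2, p3, p4, p5).
Split on p1. With p1 = true, the clauses containing p1 are satisfied and NOT p1 drops from the rest; 6 of the 2^4 = 16 assignments to the other variables satisfy what remains.
With p1 = false, by the same count on the reduced clause set, 1 assignment works.
(One model: p1=F, p2=T, p3=F, p4=F, p5=T.)
Total: 6 + 1 = 7.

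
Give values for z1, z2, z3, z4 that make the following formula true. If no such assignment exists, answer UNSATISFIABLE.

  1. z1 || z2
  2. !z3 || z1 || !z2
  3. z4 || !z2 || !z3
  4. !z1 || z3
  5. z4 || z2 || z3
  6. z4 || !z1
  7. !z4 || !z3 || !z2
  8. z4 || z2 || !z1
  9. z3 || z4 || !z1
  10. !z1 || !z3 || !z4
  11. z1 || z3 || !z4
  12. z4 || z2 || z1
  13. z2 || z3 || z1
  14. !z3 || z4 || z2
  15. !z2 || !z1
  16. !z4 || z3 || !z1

Case z1 = false:
Unit clause (z2) forces z2 = true.
Unit clause (!z3) forces z3 = false.
Unit clause (!z4) forces z4 = false.
This assignment satisfies each clause.

z1 ↦ false, z2 ↦ true, z3 ↦ false, z4 ↦ false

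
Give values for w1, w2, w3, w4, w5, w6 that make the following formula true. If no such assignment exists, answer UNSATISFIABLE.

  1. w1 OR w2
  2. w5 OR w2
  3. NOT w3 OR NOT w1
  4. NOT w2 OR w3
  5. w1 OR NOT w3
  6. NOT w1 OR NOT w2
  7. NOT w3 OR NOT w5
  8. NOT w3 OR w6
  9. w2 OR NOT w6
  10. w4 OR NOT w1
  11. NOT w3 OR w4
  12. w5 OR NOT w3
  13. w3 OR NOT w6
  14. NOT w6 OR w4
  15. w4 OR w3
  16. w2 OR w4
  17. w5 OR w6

Try w1 = true.
(NOT w3) alone gives w3 = false.
(NOT w2) alone gives w2 = false.
(w5) alone gives w5 = true.
(NOT w6) alone gives w6 = false.
(w4) alone gives w4 = true.
Every clause now holds.

w1: true; w2: false; w3: false; w4: true; w5: true; w6: false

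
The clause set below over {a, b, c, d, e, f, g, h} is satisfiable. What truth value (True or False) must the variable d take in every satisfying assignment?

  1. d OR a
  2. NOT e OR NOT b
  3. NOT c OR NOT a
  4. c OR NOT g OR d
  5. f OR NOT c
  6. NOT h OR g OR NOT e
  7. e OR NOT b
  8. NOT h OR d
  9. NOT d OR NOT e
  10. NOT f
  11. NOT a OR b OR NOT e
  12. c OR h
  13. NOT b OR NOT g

True

Suppose d = false.
The clause (a) is unit, so a = true.
The clause (NOT c) is unit, so c = false.
The clause (NOT g) is unit, so g = false.
The clause (NOT h) is unit, so h = false.
Now (h) is unsatisfied and unit — conflict.
So every satisfying assignment has d = True.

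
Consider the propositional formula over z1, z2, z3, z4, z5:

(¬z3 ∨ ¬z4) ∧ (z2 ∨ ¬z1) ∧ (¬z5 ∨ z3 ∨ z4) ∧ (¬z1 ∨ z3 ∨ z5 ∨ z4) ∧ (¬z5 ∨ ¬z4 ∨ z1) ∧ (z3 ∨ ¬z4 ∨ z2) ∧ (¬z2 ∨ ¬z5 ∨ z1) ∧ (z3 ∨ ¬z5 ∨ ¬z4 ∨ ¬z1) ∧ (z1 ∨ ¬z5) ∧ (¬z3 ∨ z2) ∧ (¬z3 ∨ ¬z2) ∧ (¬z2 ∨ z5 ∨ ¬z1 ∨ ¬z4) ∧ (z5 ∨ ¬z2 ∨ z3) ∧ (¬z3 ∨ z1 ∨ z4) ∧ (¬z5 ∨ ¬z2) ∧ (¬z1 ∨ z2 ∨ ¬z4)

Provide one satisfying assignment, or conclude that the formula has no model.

Suppose z3 = False.
Suppose z2 = False.
Unit clause (¬z1) forces z1 = False.
Unit clause (¬z4) forces z4 = False.
Unit clause (¬z5) forces z5 = False.
This assignment satisfies each clause.

z1: False, z2: False, z3: False, z4: False, z5: False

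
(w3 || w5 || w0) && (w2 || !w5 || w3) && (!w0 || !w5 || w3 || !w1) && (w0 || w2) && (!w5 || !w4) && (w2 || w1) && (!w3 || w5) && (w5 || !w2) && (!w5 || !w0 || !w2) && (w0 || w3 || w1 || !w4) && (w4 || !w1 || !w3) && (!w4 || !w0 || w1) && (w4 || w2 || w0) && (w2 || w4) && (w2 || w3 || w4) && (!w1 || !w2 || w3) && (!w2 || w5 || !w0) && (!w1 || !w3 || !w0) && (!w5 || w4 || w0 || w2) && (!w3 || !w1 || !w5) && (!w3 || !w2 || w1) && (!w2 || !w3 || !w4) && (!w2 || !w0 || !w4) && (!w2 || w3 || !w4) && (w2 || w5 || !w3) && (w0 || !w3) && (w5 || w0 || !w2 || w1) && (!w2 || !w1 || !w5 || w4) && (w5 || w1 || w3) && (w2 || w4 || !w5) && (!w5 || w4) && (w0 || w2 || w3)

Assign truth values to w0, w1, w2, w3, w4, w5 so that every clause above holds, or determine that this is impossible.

w0 ↦ true,  w1 ↦ true,  w2 ↦ false,  w3 ↦ false,  w4 ↦ true,  w5 ↦ false

Suppose w0 = true.
Suppose w5 = false.
(!w3) alone gives w3 = false.
(!w2) alone gives w2 = false.
(w1) alone gives w1 = true.
(w4) alone gives w4 = true.
All clauses are satisfied.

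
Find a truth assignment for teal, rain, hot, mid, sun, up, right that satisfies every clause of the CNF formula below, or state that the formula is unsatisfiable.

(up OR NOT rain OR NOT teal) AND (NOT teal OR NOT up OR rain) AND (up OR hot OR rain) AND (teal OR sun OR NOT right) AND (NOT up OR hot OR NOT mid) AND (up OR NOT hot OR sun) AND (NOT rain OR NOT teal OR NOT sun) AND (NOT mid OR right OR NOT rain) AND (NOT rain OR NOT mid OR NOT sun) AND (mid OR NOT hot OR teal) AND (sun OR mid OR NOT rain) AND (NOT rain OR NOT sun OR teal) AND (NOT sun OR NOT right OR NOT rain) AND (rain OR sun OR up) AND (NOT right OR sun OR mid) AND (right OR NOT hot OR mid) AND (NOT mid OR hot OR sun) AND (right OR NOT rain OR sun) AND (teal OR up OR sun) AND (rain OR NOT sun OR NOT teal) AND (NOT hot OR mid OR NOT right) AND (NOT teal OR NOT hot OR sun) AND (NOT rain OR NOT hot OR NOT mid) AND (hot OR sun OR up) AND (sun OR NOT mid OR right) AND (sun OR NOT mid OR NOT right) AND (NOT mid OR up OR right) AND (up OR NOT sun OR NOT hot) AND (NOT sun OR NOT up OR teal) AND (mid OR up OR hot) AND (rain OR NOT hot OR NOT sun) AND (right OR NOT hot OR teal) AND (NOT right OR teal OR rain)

Try up = true.
Try teal = false.
Unit clause (NOT sun) forces sun = false.
Unit clause (NOT right) forces right = false.
Unit clause (NOT rain) forces rain = false.
Unit clause (NOT mid) forces mid = false.
Unit clause (NOT hot) forces hot = false.
All clauses are satisfied.

teal: false; rain: false; hot: false; mid: false; sun: false; up: true; right: false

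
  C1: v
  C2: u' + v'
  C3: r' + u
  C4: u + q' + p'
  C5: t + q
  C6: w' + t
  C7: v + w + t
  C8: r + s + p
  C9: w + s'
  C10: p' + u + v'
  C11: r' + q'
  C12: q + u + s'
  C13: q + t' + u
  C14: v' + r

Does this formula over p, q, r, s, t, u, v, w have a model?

Unit clause (v) forces v = 1.
Unit clause (u') forces u = 0.
Unit clause (r') forces r = 0.
But (r) is also a unit clause — contradiction.
No assignment satisfies every clause.

No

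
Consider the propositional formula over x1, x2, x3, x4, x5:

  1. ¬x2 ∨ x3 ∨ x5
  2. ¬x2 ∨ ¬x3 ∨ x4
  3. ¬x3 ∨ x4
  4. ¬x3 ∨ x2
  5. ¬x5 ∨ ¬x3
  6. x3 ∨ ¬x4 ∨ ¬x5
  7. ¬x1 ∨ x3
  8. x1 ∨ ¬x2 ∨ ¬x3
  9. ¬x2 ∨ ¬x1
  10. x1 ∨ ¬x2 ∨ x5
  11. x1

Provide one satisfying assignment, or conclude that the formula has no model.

Unit clause (x1) forces x1 = True.
Unit clause (x3) forces x3 = True.
Unit clause (x4) forces x4 = True.
Unit clause (x2) forces x2 = True.
Now (¬x2) is unsatisfied and unit — conflict.

UNSATISFIABLE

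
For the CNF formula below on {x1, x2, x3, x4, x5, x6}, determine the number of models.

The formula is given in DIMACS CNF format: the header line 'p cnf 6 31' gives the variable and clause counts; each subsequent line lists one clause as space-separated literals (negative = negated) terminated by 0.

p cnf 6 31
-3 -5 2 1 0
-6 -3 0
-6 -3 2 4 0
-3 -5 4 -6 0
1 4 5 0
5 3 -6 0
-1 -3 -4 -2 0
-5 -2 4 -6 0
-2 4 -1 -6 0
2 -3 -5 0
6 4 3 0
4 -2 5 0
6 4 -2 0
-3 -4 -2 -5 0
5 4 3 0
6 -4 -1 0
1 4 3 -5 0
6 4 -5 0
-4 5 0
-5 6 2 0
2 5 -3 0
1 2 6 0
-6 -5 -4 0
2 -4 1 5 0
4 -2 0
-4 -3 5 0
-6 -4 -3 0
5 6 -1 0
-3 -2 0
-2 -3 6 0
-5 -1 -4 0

2

There are 2^6 = 64 truth assignments over (x1, x2, x3, x4, x5, x6).
Split on x6. With x6 = True, the clauses containing x6 are satisfied and ¬x6 drops from the rest; 1 of the 2^5 = 32 assignments to the other variables satisfy what remains.
With x6 = False, by the same count on the reduced clause set, 1 assignment works.
(One model: x1=F, x2=T, x3=F, x4=T, x5=T, x6=F.)
Total: 1 + 1 = 2.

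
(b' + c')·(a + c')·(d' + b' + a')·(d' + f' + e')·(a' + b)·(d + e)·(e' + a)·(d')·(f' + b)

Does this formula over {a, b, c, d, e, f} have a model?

The clause (d') is unit, so d = 0.
The clause (e) is unit, so e = 1.
The clause (a) is unit, so a = 1.
The clause (b) is unit, so b = 1.
The clause (c') is unit, so c = 0.
No clause remains; f is free.
A satisfying assignment: a: 1,  b: 1,  c: 0,  d: 0,  e: 1,  f: 0.

Yes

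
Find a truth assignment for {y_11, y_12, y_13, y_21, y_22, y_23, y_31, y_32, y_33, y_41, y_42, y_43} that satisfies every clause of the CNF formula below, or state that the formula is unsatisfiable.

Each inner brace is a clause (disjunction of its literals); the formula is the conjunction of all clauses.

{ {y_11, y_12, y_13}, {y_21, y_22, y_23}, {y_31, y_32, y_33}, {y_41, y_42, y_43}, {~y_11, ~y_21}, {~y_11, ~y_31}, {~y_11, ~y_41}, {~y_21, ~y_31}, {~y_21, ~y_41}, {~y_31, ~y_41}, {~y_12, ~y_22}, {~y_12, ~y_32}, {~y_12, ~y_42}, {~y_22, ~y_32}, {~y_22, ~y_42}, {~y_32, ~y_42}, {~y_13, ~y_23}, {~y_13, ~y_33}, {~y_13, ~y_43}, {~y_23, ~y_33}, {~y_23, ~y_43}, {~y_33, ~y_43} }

UNSATISFIABLE

Branch on y_11: set y_11 = 0.
Branch on y_12: set y_12 = 1.
From the singleton clause (~y_22), y_22 = 0.
From the singleton clause (~y_32), y_32 = 0.
From the singleton clause (~y_42), y_42 = 0.
Branch on y_21: set y_21 = 1.
From the singleton clause (~y_31), y_31 = 0.
From the singleton clause (y_33), y_33 = 1.
From the singleton clause (~y_41), y_41 = 0.
From the singleton clause (y_43), y_43 = 1.
Now (~y_43) is unsatisfied and unit — conflict.
Undo y_21 and try y_21 = 0.
From the singleton clause (y_23), y_23 = 1.
From the singleton clause (~y_13), y_13 = 0.
From the singleton clause (~y_33), y_33 = 0.
From the singleton clause (y_31), y_31 = 1.
From the singleton clause (~y_41), y_41 = 0.
From the singleton clause (y_43), y_43 = 1.
Now (~y_43) is unsatisfied and unit — conflict.
Either choice for y_21 ends in contradiction.
Undo y_12 and try y_12 = 0.
From the singleton clause (y_13), y_13 = 1.
From the singleton clause (~y_23), y_23 = 0.
From the singleton clause (~y_33), y_33 = 0.
From the singleton clause (~y_43), y_43 = 0.
Branch on y_21: set y_21 = 1.
From the singleton clause (~y_31), y_31 = 0.
From the singleton clause (y_32), y_32 = 1.
From the singleton clause (~y_41), y_41 = 0.
From the singleton clause (y_42), y_42 = 1.
Now (~y_42) is unsatisfied and unit — conflict.
Undo y_21 and try y_21 = 0.
From the singleton clause (y_22), y_22 = 1.
From the singleton clause (~y_32), y_32 = 0.
From the singleton clause (y_31), y_31 = 1.
From the singleton clause (~y_41), y_41 = 0.
From the singleton clause (y_42), y_42 = 1.
Now (~y_42) is unsatisfied and unit — conflict.
Either choice for y_21 ends in contradiction.
Either choice for y_12 ends in contradiction.
Undo y_11 and try y_11 = 1.
From the singleton clause (~y_21), y_21 = 0.
From the singleton clause (~y_31), y_31 = 0.
From the singleton clause (~y_41), y_41 = 0.
Branch on y_22: set y_22 = 1.
From the singleton clause (~y_12), y_12 = 0.
From the singleton clause (~y_32), y_32 = 0.
From the singleton clause (y_33), y_33 = 1.
From the singleton clause (~y_42), y_42 = 0.
From the singleton clause (y_43), y_43 = 1.
Now (~y_43) is unsatisfied and unit — conflict.
Undo y_22 and try y_22 = 0.
From the singleton clause (y_23), y_23 = 1.
From the singleton clause (~y_13), y_13 = 0.
From the singleton clause (~y_33), y_33 = 0.
From the singleton clause (y_32), y_32 = 1.
From the singleton clause (~y_12), y_12 = 0.
From the singleton clause (~y_42), y_42 = 0.
From the singleton clause (y_43), y_43 = 1.
Now (~y_43) is unsatisfied and unit — conflict.
Either choice for y_22 ends in contradiction.
Either choice for y_11 ends in contradiction.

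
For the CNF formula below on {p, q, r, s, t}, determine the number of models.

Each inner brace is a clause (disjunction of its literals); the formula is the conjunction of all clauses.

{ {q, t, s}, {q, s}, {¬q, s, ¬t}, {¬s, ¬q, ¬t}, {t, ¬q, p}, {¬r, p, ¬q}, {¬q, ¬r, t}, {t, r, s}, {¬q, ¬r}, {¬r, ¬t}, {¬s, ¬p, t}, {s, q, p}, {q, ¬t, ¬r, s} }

There are 2^5 = 32 truth assignments over (p, q, r, s, t).
Split on t. With t = True, the clauses containing t are satisfied and ¬t drops from the rest; 2 of the 2^4 = 16 assignments to the other variables satisfy what remains.
With t = False, by the same count on the reduced clause set, 2 assignments work.
Total: 2 + 2 = 4.

4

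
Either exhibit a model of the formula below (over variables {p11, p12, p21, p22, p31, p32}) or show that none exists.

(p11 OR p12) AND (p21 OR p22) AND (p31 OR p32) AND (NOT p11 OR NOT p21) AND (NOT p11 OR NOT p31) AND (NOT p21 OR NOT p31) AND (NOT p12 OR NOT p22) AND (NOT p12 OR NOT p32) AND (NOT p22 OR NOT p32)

Case p11 = true:
The clause (NOT p21) is unit, so p21 = false.
The clause (p22) is unit, so p22 = true.
The clause (NOT p31) is unit, so p31 = false.
The clause (p32) is unit, so p32 = true.
Now (NOT p32) is unsatisfied and unit — conflict.
Backtrack on p11: now try p11 = false.
The clause (p12) is unit, so p12 = true.
The clause (NOT p22) is unit, so p22 = false.
The clause (p21) is unit, so p21 = true.
The clause (NOT p31) is unit, so p31 = false.
The clause (p32) is unit, so p32 = true.
Now (NOT p32) is unsatisfied and unit — conflict.
Either choice for p11 ends in contradiction.

UNSATISFIABLE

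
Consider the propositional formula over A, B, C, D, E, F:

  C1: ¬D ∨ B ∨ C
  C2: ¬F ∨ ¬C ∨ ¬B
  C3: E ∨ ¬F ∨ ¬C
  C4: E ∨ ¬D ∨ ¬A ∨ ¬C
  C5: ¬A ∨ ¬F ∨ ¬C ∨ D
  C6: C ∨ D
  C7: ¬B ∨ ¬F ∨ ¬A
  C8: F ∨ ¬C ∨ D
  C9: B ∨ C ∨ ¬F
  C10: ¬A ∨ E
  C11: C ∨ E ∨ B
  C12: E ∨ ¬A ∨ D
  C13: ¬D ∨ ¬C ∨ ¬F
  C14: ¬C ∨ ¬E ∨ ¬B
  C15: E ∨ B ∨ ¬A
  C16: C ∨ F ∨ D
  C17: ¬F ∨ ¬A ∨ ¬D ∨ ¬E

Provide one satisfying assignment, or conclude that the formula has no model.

Suppose C = False.
The clause (D) is unit, so D = True.
The clause (B) is unit, so B = True.
Suppose F = False.
Suppose A = False.
All clauses hold; E can take either value.

A=False,  B=True,  C=False,  D=True,  E=True,  F=False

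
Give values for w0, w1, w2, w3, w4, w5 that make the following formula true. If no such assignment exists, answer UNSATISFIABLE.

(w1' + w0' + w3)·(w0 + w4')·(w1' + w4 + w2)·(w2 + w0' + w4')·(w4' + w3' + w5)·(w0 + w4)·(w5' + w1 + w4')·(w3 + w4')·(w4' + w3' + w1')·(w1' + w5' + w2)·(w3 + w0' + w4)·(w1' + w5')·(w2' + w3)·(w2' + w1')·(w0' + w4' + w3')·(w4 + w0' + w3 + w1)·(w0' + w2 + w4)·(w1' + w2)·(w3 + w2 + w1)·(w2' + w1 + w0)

w0=1; w1=0; w2=1; w3=1; w4=0; w5=0

Try w0 = 1.
Try w1 = 0.
Try w2 = 1.
The clause (w3) is unit, so w3 = 1.
The clause (w4') is unit, so w4 = 0.
All clauses hold; w5 can take either value.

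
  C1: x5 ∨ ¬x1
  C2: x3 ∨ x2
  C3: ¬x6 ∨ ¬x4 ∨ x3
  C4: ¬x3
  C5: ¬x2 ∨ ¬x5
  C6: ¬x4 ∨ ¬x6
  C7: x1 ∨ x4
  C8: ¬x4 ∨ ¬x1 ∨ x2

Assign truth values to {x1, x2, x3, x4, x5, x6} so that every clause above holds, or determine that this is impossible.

(¬x3) alone gives x3 = False.
(x2) alone gives x2 = True.
(¬x5) alone gives x5 = False.
(¬x1) alone gives x1 = False.
(x4) alone gives x4 = True.
(¬x6) alone gives x6 = False.
This assignment satisfies each clause.

x1=False, x2=True, x3=False, x4=True, x5=False, x6=False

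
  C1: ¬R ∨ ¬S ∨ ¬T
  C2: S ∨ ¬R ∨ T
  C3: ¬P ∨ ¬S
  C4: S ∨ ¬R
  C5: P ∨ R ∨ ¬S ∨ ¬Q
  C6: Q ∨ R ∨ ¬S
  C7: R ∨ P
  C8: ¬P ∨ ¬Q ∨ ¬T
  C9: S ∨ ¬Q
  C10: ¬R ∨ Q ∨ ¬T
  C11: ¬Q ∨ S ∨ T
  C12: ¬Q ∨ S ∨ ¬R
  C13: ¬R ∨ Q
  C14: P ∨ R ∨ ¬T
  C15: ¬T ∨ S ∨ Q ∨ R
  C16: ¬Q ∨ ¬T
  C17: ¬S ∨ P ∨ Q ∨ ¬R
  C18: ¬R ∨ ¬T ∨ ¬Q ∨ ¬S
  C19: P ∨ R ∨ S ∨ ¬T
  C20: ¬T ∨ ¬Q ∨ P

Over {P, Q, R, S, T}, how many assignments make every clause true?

There are 2^5 = 32 truth assignments over (P, Q, R, S, T).
Split on P. With P = True, the clauses containing P are satisfied and ¬P drops from the rest; 1 of the 2^4 = 16 assignments to the other variables satisfy what remains.
With P = False, by the same count on the reduced clause set, 1 assignment works.
Total: 1 + 1 = 2.

2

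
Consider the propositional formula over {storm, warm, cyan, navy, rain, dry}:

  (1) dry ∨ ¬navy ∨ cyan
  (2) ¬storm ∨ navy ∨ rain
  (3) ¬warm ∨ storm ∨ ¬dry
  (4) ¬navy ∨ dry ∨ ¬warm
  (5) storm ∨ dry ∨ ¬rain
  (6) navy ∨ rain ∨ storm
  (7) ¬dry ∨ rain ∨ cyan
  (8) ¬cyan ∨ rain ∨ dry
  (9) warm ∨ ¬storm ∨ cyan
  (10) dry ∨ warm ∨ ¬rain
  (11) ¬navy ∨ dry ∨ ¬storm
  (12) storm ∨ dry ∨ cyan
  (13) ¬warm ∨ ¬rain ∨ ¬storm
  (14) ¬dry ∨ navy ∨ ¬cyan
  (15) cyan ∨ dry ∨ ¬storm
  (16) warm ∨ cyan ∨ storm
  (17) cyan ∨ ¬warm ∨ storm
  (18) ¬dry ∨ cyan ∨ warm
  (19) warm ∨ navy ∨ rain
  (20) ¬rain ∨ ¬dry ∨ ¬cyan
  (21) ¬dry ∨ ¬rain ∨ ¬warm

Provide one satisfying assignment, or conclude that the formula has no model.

Suppose dry = True.
Suppose warm = True.
Unit clause (storm) forces storm = True.
Unit clause (¬rain) forces rain = False.
Unit clause (navy) forces navy = True.
Unit clause (cyan) forces cyan = True.
Every clause now holds.

storm=True; warm=True; cyan=True; navy=True; rain=False; dry=True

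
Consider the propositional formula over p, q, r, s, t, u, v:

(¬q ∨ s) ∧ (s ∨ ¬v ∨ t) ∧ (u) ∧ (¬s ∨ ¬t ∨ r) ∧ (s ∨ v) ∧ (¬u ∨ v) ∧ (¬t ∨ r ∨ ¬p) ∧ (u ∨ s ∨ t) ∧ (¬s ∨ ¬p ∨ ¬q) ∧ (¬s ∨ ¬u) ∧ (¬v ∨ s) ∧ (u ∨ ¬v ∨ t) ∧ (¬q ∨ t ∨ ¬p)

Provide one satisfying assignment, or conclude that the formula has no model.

UNSATISFIABLE

The clause (u) is unit, so u = True.
The clause (v) is unit, so v = True.
The clause (¬s) is unit, so s = False.
That conflicts with the unit clause (s).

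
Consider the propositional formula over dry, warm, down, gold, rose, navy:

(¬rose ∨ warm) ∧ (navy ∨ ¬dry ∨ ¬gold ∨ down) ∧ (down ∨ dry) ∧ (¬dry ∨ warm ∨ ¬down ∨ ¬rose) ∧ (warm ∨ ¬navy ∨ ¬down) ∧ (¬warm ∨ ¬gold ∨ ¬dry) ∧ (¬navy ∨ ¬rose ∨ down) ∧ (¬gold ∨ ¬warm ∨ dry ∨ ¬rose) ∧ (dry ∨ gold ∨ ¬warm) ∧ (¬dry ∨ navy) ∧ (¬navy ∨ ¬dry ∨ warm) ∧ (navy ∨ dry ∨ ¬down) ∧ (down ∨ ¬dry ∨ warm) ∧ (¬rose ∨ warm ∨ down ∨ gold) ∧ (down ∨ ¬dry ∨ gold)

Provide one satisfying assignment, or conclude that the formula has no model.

dry ↦ True, warm ↦ True, down ↦ True, gold ↦ False, rose ↦ False, navy ↦ True

Try rose = False.
Try down = True.
Try warm = True.
Try gold = False.
(dry) alone gives dry = True.
(navy) alone gives navy = True.
Every clause now holds.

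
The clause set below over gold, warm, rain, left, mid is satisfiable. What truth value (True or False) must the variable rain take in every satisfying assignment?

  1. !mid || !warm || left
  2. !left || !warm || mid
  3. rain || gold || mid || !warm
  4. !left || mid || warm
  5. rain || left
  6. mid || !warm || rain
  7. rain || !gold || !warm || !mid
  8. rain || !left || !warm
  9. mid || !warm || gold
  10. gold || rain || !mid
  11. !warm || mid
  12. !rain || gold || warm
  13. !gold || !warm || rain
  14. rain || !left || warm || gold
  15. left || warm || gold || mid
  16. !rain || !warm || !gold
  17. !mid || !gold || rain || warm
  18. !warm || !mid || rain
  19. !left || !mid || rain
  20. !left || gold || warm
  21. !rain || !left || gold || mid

True

Suppose rain = false.
From the singleton clause (left), left = true.
From the singleton clause (!warm), warm = false.
From the singleton clause (mid), mid = true.
But (!mid) is also a unit clause — contradiction.
So every satisfying assignment has rain = True.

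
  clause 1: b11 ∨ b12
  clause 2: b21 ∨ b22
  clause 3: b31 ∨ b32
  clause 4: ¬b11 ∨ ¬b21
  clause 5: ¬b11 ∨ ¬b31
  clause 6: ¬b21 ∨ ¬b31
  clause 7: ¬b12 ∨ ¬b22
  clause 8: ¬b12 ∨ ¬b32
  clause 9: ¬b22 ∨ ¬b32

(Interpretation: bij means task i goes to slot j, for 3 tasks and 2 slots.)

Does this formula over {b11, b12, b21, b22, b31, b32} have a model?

Case b11 = True:
The clause (¬b21) is unit, so b21 = False.
The clause (b22) is unit, so b22 = True.
The clause (¬b31) is unit, so b31 = False.
The clause (b32) is unit, so b32 = True.
That conflicts with the unit clause (¬b32).
Undo b11 and try b11 = False.
The clause (b12) is unit, so b12 = True.
The clause (¬b22) is unit, so b22 = False.
The clause (b21) is unit, so b21 = True.
The clause (¬b31) is unit, so b31 = False.
The clause (b32) is unit, so b32 = True.
That conflicts with the unit clause (¬b32).
Neither b11 = True nor b11 = False works.
No assignment satisfies every clause.

Unsatisfiable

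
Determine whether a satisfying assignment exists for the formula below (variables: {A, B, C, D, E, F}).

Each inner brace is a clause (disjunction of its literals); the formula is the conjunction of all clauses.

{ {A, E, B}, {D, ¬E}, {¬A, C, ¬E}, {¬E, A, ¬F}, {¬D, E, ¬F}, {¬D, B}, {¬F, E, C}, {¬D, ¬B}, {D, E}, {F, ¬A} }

No, unsatisfiable

Suppose D = True.
The clause (B) is unit, so B = True.
But (¬B) is also a unit clause — contradiction.
Undo D and try D = False.
The clause (¬E) is unit, so E = False.
But (E) is also a unit clause — contradiction.
Neither D = True nor D = False works.
No assignment satisfies every clause.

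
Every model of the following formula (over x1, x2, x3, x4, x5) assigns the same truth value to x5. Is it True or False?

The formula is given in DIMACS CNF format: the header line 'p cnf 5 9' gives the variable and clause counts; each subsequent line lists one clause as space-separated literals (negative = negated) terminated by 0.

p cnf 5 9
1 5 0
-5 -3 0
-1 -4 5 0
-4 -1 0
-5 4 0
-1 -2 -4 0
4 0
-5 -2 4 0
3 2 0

Suppose x5 = False.
(x1) alone gives x1 = True.
(¬x4) alone gives x4 = False.
That conflicts with the unit clause (x4).
So every satisfying assignment has x5 = True.

True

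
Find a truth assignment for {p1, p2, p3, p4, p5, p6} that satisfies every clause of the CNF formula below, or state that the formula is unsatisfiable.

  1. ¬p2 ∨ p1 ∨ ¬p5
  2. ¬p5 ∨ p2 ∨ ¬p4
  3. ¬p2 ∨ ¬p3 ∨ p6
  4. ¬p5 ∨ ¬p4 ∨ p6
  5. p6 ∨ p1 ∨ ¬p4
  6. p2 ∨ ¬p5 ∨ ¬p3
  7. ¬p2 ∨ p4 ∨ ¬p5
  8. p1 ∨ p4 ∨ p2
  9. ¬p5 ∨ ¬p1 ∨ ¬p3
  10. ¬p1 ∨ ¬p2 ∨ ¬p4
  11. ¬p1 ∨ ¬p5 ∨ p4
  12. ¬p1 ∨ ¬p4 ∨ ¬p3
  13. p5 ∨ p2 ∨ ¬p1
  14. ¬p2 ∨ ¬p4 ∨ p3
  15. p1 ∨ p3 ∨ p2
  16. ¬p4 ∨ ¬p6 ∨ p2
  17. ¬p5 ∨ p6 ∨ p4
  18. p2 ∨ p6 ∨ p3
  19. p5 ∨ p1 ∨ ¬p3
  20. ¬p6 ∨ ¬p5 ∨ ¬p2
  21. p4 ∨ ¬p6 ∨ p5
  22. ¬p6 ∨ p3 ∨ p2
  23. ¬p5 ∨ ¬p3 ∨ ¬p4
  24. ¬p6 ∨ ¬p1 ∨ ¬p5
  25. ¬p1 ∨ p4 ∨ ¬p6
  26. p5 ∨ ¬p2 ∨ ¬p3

Branch on p2: set p2 = True.
Branch on p1: set p1 = True.
(¬p4) alone gives p4 = False.
(¬p5) alone gives p5 = False.
(¬p6) alone gives p6 = False.
(¬p3) alone gives p3 = False.
All clauses are satisfied.

p1 ↦ True; p2 ↦ True; p3 ↦ False; p4 ↦ False; p5 ↦ False; p6 ↦ False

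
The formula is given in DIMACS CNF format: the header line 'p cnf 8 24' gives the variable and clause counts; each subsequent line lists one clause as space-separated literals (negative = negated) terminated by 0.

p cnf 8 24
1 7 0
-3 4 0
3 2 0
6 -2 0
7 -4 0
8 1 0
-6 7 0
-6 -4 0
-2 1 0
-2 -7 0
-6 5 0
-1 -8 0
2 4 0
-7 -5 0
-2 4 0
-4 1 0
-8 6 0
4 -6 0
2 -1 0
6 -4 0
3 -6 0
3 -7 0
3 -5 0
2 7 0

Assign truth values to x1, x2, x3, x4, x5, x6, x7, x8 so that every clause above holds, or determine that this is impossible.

UNSATISFIABLE

Try x1 = True.
The clause (¬x8) is unit, so x8 = False.
The clause (x2) is unit, so x2 = True.
The clause (x6) is unit, so x6 = True.
The clause (x7) is unit, so x7 = True.
But (¬x7) is also a unit clause — contradiction.
Backtrack on x1: now try x1 = False.
The clause (x7) is unit, so x7 = True.
The clause (x8) is unit, so x8 = True.
The clause (¬x2) is unit, so x2 = False.
The clause (x3) is unit, so x3 = True.
The clause (x4) is unit, so x4 = True.
But (¬x4) is also a unit clause — contradiction.
Neither x1 = True nor x1 = False works.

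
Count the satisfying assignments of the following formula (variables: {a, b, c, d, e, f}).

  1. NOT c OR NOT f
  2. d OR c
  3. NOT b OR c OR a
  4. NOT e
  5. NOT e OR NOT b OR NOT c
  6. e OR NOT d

There are 2^6 = 64 truth assignments over (a, b, c, d, e, f).
Split on f. With f = true, the clauses containing f are satisfied and NOT f drops from the rest; 0 of the 2^5 = 32 assignments to the other variables satisfy what remains.
With f = false, by the same count on the reduced clause set, 4 assignments work.
Total: 0 + 4 = 4.

4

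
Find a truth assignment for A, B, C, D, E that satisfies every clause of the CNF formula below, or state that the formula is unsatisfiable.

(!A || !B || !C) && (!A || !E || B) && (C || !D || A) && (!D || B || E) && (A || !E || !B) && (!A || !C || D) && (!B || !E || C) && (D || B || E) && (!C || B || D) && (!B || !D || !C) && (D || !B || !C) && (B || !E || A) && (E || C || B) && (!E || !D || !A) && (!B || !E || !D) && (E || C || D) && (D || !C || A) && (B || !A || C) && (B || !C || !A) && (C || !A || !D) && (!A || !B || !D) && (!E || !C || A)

Suppose A = false.
Suppose C = true.
From the singleton clause (D), D = true.
From the singleton clause (!B), B = false.
From the singleton clause (E), E = true.
But (!E) is also a unit clause — contradiction.
So C must be the other value — set C = false.
From the singleton clause (!D), D = false.
From the singleton clause (E), E = true.
From the singleton clause (!B), B = false.
But (B) is also a unit clause — contradiction.
Neither C = true nor C = false works.
So A must be the other value — set A = true.
Suppose B = false.
From the singleton clause (!E), E = false.
From the singleton clause (!D), D = false.
But (D) is also a unit clause — contradiction.
So B must be the other value — set B = true.
From the singleton clause (!C), C = false.
From the singleton clause (!E), E = false.
From the singleton clause (D), D = true.
But (!D) is also a unit clause — contradiction.
Neither B = true nor B = false works.
Neither A = true nor A = false works.

UNSATISFIABLE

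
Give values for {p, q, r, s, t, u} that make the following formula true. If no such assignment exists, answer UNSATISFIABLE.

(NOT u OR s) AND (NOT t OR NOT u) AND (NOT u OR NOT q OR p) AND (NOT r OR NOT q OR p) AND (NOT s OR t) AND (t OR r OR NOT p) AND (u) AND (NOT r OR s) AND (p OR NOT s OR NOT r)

(u) alone gives u = true.
(s) alone gives s = true.
(NOT t) alone gives t = false.
That conflicts with the unit clause (t).

UNSATISFIABLE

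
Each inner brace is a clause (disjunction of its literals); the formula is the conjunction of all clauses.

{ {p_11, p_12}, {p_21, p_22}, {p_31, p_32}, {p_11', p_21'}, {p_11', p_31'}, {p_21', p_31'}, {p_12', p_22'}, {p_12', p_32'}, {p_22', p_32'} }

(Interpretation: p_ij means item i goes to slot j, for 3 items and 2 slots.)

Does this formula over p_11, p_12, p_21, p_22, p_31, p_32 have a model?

Try p_11 = 1.
The clause (p_21') is unit, so p_21 = 0.
The clause (p_22) is unit, so p_22 = 1.
The clause (p_31') is unit, so p_31 = 0.
The clause (p_32) is unit, so p_32 = 1.
That conflicts with the unit clause (p_32').
So p_11 must be the other value — set p_11 = 0.
The clause (p_12) is unit, so p_12 = 1.
The clause (p_22') is unit, so p_22 = 0.
The clause (p_21) is unit, so p_21 = 1.
The clause (p_31') is unit, so p_31 = 0.
The clause (p_32) is unit, so p_32 = 1.
That conflicts with the unit clause (p_32').
Neither p_11 = 1 nor p_11 = 0 works.
No assignment satisfies every clause.

Unsatisfiable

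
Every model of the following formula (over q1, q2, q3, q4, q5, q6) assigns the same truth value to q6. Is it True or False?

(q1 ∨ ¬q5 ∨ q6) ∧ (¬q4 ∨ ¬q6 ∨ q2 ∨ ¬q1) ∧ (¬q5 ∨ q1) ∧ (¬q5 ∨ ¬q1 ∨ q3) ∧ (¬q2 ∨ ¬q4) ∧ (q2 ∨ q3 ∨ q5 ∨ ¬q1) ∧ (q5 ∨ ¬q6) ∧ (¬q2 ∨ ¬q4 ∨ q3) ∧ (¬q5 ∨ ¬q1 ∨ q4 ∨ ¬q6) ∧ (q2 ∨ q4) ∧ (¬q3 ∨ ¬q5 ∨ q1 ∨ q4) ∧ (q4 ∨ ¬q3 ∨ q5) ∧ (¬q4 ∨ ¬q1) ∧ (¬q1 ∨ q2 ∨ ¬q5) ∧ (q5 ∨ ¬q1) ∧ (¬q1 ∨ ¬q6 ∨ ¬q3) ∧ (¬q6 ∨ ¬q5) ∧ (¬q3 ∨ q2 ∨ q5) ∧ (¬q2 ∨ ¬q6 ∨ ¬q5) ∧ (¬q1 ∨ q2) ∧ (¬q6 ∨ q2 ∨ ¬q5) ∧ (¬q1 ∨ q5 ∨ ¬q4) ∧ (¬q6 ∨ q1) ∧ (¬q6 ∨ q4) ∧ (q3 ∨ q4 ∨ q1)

False

Suppose q6 = True.
The clause (q5) is unit, so q5 = True.
Now (¬q5) is unsatisfied and unit — conflict.
So every satisfying assignment has q6 = False.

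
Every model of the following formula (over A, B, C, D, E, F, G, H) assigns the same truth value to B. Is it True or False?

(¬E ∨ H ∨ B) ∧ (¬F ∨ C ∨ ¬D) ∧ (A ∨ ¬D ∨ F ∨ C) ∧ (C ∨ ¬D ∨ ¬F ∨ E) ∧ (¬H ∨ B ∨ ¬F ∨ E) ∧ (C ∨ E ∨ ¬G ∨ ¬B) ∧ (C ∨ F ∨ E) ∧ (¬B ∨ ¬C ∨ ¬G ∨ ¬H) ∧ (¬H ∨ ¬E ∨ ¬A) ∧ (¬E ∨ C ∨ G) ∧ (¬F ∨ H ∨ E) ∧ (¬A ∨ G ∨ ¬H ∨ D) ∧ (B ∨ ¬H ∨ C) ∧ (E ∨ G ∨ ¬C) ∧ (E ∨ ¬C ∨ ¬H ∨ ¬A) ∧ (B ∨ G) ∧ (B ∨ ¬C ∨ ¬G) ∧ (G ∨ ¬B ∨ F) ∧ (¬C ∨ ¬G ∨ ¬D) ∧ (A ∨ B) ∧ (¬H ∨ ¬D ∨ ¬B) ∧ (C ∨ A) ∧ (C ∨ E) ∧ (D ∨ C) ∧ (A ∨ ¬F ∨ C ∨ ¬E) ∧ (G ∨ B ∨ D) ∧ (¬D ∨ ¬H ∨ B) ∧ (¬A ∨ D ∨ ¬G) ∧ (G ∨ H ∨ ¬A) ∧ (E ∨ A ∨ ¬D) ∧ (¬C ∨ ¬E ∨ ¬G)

True

Suppose B = False.
The clause (G) is unit, so G = True.
The clause (¬C) is unit, so C = False.
The clause (¬H) is unit, so H = False.
The clause (¬E) is unit, so E = False.
That conflicts with the unit clause (E).
So every satisfying assignment has B = True.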